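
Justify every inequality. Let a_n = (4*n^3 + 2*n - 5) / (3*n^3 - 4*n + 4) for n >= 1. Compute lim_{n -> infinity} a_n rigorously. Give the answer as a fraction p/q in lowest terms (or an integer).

Divide numerator and denominator by n^3, the highest power:
numerator / n^3 = 4 + 2/n^2 - 5/n^3
denominator / n^3 = 3 - 4/n^2 + 4/n^3
As n -> infinity, all terms of the form c/n^k (k >= 1) tend to 0.
So numerator / n^3 -> 4 and denominator / n^3 -> 3.
Therefore lim a_n = 4/3.

4/3


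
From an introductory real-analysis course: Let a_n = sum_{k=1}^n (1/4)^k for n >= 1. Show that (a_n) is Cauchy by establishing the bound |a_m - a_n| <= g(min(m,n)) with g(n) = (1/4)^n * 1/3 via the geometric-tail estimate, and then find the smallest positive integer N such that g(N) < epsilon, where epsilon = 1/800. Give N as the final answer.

For m > n >= 1: |a_m - a_n| = sum_{k=n+1}^m (1/4)^k < sum_{k=n+1}^infinity (1/4)^k = (1/4)^(n+1) / (1 - 1/4) = (1/4)^n * (1/4) * (4/3) = (1/4)^n * 1/3.
So g(n) = (1/4)^n / 3. Since g(n) -> 0, (a_n) is Cauchy.
Now solve g(N) < 1/800: (1/4)^N / 3 < 1/800 <=> 4^N > 1 / (3 * 1/800) = 800/3.
Check powers of 4: 4^4 = 256 <= 800/3, 4^5 = 1024 > 800/3.
So the smallest such N is 5. Check: g(5) = 1/(3 * 1024) = 1/3072 < 1/800.

5


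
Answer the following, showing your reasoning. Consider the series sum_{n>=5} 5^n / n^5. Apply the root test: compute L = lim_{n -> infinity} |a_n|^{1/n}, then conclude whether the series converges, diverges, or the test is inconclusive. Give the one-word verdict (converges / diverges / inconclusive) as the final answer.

Let a_n denote the general term. Form |a_n|^(1/n) and simplify:
|a_n|^(1/n) = 5/n^(5/n)
Take the limit as n -> infinity: L = 5.
Since L = 5 > 1, the root test implies divergence.

diverges


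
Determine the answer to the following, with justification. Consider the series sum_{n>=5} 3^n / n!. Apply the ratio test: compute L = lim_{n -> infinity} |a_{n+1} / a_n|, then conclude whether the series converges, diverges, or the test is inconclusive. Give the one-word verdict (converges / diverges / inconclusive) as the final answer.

Let a_n denote the general term. Form the ratio a_{n+1}/a_n and simplify:
a_{n+1}/a_n = 3/(n + 1)
Take the limit as n -> infinity: L = 0.
Since L = 0 < 1, the ratio test implies the series converges.

converges


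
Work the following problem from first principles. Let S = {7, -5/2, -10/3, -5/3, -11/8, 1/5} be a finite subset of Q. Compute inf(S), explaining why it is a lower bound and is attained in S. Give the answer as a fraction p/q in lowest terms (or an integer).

S is finite, so inf(S) = min(S).
Sorted increasing:
-10/3, -5/2, -5/3, -11/8, 1/5, 7
The extremum is -10/3.
For every x in S, x >= -10/3. And -10/3 is in S, so it is attained.
Therefore inf(S) = -10/3.

-10/3


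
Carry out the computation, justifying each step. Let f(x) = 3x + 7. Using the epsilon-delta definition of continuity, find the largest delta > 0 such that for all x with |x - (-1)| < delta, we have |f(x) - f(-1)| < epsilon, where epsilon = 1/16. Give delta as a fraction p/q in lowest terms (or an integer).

We compute f(-1) = 3*(-1) + 7 = 4.
|f(x) - f(-1)| = |3x + 7 - (4)| = |3(x - (-1))| = 3|x - (-1)|.
We need 3|x - (-1)| < 1/16, i.e. |x - (-1)| < 1/16 / 3 = 1/48.
So any delta <= 1/48 works. Conversely, if delta > 1/48, then x = -1 + 1/48 satisfies |x - (-1)| = 1/48 < delta but |f(x) - f(-1)| = 3 * 1/48 = 1/16, which is not < 1/16; so no larger delta works.
Hence the largest such delta is 1/48.

1/48


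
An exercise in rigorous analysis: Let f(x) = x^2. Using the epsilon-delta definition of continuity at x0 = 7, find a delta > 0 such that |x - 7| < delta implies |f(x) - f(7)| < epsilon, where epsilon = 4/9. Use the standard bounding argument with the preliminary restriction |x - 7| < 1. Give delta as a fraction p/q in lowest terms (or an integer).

Factor: |x^2 - (7)^2| = |x - 7| * |x + 7|.
Impose |x - 7| < 1 first. Then |x + 7| = |(x - 7) + 2*(7)| <= |x - 7| + 2*|7| < 1 + 14 = 15.
So |x^2 - (7)^2| < delta * 15.
We need delta * 15 <= 4/9, i.e. delta <= 4/9/15 = 4/135.
Since 4/135 < 1, this is tighter than 1; take delta = 4/135.
So delta = 4/135 works.

4/135


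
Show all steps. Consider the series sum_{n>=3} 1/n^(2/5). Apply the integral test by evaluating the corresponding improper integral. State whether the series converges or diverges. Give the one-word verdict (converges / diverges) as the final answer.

Let f(x) = x^(-2/5). Then f is positive, continuous, and decreasing on [3, infinity), so the integral test applies.
Compute the improper integral int_{3}^infinity f(x) dx:
  antiderivative F(x) = 5*x^(3/5)/3.
  As x -> infinity, F(x) -> infinity (since p = 2/5 < 1).
  So the integral diverges. By the integral test, the series diverges.

diverges


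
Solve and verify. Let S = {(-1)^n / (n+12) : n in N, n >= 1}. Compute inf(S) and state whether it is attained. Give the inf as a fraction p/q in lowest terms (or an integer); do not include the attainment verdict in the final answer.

Analysis:
- Values: -1/13, 1/14, -1/15, 1/16, -1/17, ...
- Positive terms (even n): 1/(2+12), 1/(4+12), ... decreasing -> max = 1/14 (n=2).
- Negative terms (odd n): -1/(1+12), -1/(3+12), ... increasing -> min = -1/13 (n=1).
- So sup = 1/14 (attained at n=2); inf = -1/13 (attained at n=1).
Conclusion: inf(S) = -1/13, attained in S.

-1/13


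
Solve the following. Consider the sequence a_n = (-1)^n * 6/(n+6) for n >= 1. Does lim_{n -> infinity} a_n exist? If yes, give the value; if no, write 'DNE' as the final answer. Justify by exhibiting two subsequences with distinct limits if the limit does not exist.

Examine the behaviour of a_n along subsequences.
Even-n subsequence a_{2k} = 6/(2k+6) -> 0. Odd-n subsequence a_{2k+1} = -6/(2k+7) -> 0. Both tend to 0, which suggests the limit is 0; verify directly.
|a_n - 0| = 6/(n+6) < 6/n for every n >= 1.
Given epsilon > 0, choose a positive integer N > 6/epsilon. Then for all n >= N, |a_n| < 6/n <= 6/N < epsilon.
So by the definition of the limit, lim a_n exists and equals 0.

0


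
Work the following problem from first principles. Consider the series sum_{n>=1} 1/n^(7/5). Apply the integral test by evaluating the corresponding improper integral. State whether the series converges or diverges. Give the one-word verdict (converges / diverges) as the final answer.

Let f(x) = x^(-7/5). Then f is positive, continuous, and decreasing on [1, infinity), so the integral test applies.
Compute the improper integral int_{1}^infinity f(x) dx:
  antiderivative F(x) = -5/(2*x^(2/5)).
  As x -> infinity, F(x) -> 0 (since p = 7/5 > 1).
  So int = F(infinity) - F(1) = 0 - (-5/2) = 5/2.
  Finite, so by the integral test, the series converges.

converges


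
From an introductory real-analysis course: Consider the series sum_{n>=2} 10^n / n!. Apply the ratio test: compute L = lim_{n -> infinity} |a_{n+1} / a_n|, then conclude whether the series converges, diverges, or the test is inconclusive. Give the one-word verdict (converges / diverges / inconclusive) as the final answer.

Let a_n denote the general term. Form the ratio a_{n+1}/a_n and simplify:
a_{n+1}/a_n = 10/(n + 1)
Take the limit as n -> infinity: L = 0.
Since L = 0 < 1, the ratio test implies the series converges.

converges


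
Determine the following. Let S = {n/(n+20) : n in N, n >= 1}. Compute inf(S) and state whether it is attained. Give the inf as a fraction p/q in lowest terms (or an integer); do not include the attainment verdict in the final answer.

Analysis:
- Values: 1/21, 1/11, 3/23, 1/6, ... strictly increasing.
- Minimum is 1/21 (n=1); inf = 1/21 (attained).
- n/(n+20) = 1 - 20/(n+20) -> 1 from below as n -> infinity, and never equals 1.
- So sup = 1 (not attained).
Conclusion: inf(S) = 1/21, attained in S.

1/21


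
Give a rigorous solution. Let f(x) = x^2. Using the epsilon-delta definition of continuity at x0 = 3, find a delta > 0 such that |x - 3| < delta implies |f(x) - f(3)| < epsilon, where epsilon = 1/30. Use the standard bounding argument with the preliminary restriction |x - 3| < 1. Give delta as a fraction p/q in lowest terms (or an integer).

Factor: |x^2 - (3)^2| = |x - 3| * |x + 3|.
Impose |x - 3| < 1 first. Then |x + 3| = |(x - 3) + 2*(3)| <= |x - 3| + 2*|3| < 1 + 6 = 7.
So |x^2 - (3)^2| < delta * 7.
We need delta * 7 <= 1/30, i.e. delta <= 1/30/7 = 1/210.
Since 1/210 < 1, this is tighter than 1; take delta = 1/210.
So delta = 1/210 works.

1/210


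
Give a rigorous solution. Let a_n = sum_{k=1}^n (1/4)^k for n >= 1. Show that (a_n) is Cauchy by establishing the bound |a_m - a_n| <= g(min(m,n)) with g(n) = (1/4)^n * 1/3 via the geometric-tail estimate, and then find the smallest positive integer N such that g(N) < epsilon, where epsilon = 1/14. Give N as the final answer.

For m > n >= 1: |a_m - a_n| = sum_{k=n+1}^m (1/4)^k < sum_{k=n+1}^infinity (1/4)^k = (1/4)^(n+1) / (1 - 1/4) = (1/4)^n * (1/4) * (4/3) = (1/4)^n * 1/3.
So g(n) = (1/4)^n / 3. Since g(n) -> 0, (a_n) is Cauchy.
Now solve g(N) < 1/14: (1/4)^N / 3 < 1/14 <=> 4^N > 1 / (3 * 1/14) = 14/3.
Check powers of 4: 4^1 = 4 <= 14/3, 4^2 = 16 > 14/3.
So the smallest such N is 2. Check: g(2) = 1/(3 * 16) = 1/48 < 1/14.

2


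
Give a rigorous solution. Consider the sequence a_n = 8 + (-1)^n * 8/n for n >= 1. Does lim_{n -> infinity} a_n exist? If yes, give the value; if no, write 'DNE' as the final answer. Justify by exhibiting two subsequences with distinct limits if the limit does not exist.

Examine the behaviour of a_n along subsequences.
Even-n subsequence a_{2k} = 8 + 8/(2k) -> 8. Odd-n subsequence a_{2k+1} = 8 - 8/(2k+1) -> 8. Both tend to 8, which suggests the limit is 8; verify directly.
|a_n - 8| = |(-1)^n * 8/n| = 8/n for every n >= 1.
Given epsilon > 0, choose a positive integer N > 8/epsilon. Then for all n >= N, |a_n - 8| = 8/n <= 8/N < epsilon.
So by the definition of the limit, lim a_n exists and equals 8.

8


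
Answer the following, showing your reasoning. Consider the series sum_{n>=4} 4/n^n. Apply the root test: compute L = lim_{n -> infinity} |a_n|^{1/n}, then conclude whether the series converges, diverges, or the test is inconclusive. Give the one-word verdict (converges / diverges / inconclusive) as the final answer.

Let a_n denote the general term. Form |a_n|^(1/n) and simplify:
|a_n|^(1/n) = 2^(2/n)/n
Take the limit as n -> infinity: L = 0.
Since L = 0 < 1, the root test implies convergence.

converges


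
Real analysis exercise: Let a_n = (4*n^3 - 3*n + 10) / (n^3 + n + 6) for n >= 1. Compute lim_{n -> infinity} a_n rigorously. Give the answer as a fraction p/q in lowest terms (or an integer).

Divide numerator and denominator by n^3, the highest power:
numerator / n^3 = 4 - 3/n^2 + 10/n^3
denominator / n^3 = 1 + n^(-2) + 6/n^3
As n -> infinity, all terms of the form c/n^k (k >= 1) tend to 0.
So numerator / n^3 -> 4 and denominator / n^3 -> 1.
Therefore lim a_n = 4.

4


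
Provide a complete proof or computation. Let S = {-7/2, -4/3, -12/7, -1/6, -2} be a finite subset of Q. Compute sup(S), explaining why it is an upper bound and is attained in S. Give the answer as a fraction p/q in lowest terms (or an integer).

S is finite, so sup(S) = max(S).
Sorted decreasing:
-1/6, -4/3, -12/7, -2, -7/2
The extremum is -1/6.
For every x in S, x <= -1/6. And -1/6 is in S, so it is attained.
Therefore sup(S) = -1/6.

-1/6


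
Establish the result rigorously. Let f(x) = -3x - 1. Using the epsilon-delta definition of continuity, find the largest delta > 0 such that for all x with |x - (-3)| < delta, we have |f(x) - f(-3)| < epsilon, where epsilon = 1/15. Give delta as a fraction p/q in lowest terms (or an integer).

We compute f(-3) = -3*(-3) - 1 = 8.
|f(x) - f(-3)| = |-3x - 1 - (8)| = |-3(x - (-3))| = 3|x - (-3)|.
We need 3|x - (-3)| < 1/15, i.e. |x - (-3)| < 1/15 / 3 = 1/45.
So any delta <= 1/45 works. Conversely, if delta > 1/45, then x = -3 + 1/45 satisfies |x - (-3)| = 1/45 < delta but |f(x) - f(-3)| = 3 * 1/45 = 1/15, which is not < 1/15; so no larger delta works.
Hence the largest such delta is 1/45.

1/45


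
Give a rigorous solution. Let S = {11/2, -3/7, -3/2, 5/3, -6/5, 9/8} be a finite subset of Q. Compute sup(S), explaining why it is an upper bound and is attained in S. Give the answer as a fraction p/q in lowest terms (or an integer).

S is finite, so sup(S) = max(S).
Sorted decreasing:
11/2, 5/3, 9/8, -3/7, -6/5, -3/2
The extremum is 11/2.
For every x in S, x <= 11/2. And 11/2 is in S, so it is attained.
Therefore sup(S) = 11/2.

11/2


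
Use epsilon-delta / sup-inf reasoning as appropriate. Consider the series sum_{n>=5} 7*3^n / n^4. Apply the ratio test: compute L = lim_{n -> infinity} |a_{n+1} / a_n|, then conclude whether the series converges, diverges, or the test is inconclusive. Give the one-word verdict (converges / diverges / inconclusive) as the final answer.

Let a_n denote the general term. Form the ratio a_{n+1}/a_n and simplify:
a_{n+1}/a_n = 3*n^4/(n + 1)^4
Take the limit as n -> infinity: L = 3.
Since L = 3 > 1 (or L = infinity), the ratio test implies the series diverges.

diverges


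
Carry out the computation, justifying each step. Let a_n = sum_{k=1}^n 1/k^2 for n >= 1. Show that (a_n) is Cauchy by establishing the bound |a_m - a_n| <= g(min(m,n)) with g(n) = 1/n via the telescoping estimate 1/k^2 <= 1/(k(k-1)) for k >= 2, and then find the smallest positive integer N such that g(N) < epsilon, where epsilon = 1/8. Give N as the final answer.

For m > n >= 1: |a_m - a_n| = sum_{k=n+1}^m 1/k^2.
Use 1/k^2 <= 1/(k(k-1)) = 1/(k-1) - 1/k for k >= 2:
sum_{k=n+1}^m 1/k^2 <= sum_{k=n+1}^m (1/(k-1) - 1/k) = 1/n - 1/m <= 1/n.
By symmetry the same bound holds with n,m swapped, so |a_m - a_n| <= 1/min(m,n) = g(min(m,n)). Since g(n) -> 0, (a_n) is Cauchy.
Now solve g(N) < 1/8: 1/N < 1/8 <=> N > 1/(1/8) = 8.
The smallest integer strictly greater than 8 is N = 9.
Check: g(9) = 1/9 < 1/8; g(8) = 1/8 >= 1/8. So N = 9.

9


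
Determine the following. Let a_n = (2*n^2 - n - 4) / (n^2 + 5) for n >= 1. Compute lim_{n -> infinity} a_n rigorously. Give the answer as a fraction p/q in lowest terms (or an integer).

Divide numerator and denominator by n^2, the highest power:
numerator / n^2 = 2 - 1/n - 4/n^2
denominator / n^2 = 1 + 5/n^2
As n -> infinity, all terms of the form c/n^k (k >= 1) tend to 0.
So numerator / n^2 -> 2 and denominator / n^2 -> 1.
Therefore lim a_n = 2.

2


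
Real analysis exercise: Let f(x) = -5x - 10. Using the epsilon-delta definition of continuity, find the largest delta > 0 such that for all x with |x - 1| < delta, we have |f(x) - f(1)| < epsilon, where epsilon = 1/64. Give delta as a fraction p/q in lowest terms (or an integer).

We compute f(1) = -5*(1) - 10 = -15.
|f(x) - f(1)| = |-5x - 10 - (-15)| = |-5(x - 1)| = 5|x - 1|.
We need 5|x - 1| < 1/64, i.e. |x - 1| < 1/64 / 5 = 1/320.
So any delta <= 1/320 works. Conversely, if delta > 1/320, then x = 1 + 1/320 satisfies |x - 1| = 1/320 < delta but |f(x) - f(1)| = 5 * 1/320 = 1/64, which is not < 1/64; so no larger delta works.
Hence the largest such delta is 1/320.

1/320


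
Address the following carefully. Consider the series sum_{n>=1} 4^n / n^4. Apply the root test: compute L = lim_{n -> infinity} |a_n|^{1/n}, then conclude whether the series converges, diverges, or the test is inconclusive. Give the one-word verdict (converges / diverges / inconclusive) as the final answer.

Let a_n denote the general term. Form |a_n|^(1/n) and simplify:
|a_n|^(1/n) = 4/n^(4/n)
Take the limit as n -> infinity: L = 4.
Since L = 4 > 1, the root test implies divergence.

diverges


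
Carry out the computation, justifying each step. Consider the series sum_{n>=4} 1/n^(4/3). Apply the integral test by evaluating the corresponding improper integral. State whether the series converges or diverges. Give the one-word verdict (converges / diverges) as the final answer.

Let f(x) = x^(-4/3). Then f is positive, continuous, and decreasing on [4, infinity), so the integral test applies.
Compute the improper integral int_{4}^infinity f(x) dx:
  antiderivative F(x) = -3/x^(1/3).
  As x -> infinity, F(x) -> 0 (since p = 4/3 > 1).
  So int = F(infinity) - F(4) = 0 - (-3*2^(1/3)/2) = 3*2^(1/3)/2.
  Finite, so by the integral test, the series converges.

converges


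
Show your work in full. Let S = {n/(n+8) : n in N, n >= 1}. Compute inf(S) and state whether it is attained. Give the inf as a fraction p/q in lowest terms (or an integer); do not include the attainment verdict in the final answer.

Analysis:
- Values: 1/9, 1/5, 3/11, 1/3, ... strictly increasing.
- Minimum is 1/9 (n=1); inf = 1/9 (attained).
- n/(n+8) = 1 - 8/(n+8) -> 1 from below as n -> infinity, and never equals 1.
- So sup = 1 (not attained).
Conclusion: inf(S) = 1/9, attained in S.

1/9


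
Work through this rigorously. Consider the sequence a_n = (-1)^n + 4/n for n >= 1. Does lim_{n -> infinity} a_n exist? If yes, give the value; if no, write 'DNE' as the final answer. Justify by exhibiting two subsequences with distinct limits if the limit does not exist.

Examine the behaviour of a_n along subsequences.
a_{2k} = 1 + 4/(2k) -> 1. a_{2k+1} = -1 + 4/(2k+1) -> -1.
Since these two subsequential limits are 1 and -1, distinct, the full sequence cannot converge (a convergent sequence has all subsequences tending to the same limit). So lim a_n does not exist.

DNE


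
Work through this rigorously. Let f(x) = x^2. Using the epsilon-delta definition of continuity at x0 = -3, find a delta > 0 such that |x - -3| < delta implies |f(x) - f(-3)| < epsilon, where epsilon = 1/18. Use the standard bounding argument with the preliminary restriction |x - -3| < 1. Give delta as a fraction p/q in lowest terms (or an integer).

Factor: |x^2 - (-3)^2| = |x - -3| * |x + -3|.
Impose |x - -3| < 1 first. Then |x + -3| = |(x - -3) + 2*(-3)| <= |x - -3| + 2*|-3| < 1 + 6 = 7.
So |x^2 - (-3)^2| < delta * 7.
We need delta * 7 <= 1/18, i.e. delta <= 1/18/7 = 1/126.
Since 1/126 < 1, this is tighter than 1; take delta = 1/126.
So delta = 1/126 works.

1/126


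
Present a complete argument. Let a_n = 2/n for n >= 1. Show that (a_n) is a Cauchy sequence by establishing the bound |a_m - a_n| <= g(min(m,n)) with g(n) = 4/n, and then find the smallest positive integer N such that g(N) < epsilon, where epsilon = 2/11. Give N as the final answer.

For any m, n >= 1, by the triangle inequality:
|a_m - a_n| = |2/m - 2/n| <= 2*1/m + 2*1/n <= 4/min(m,n).
So g(n) = 4/n bounds the Cauchy difference. Since g(n) -> 0, (a_n) is Cauchy.
Now solve g(N) < 2/11: 4/N < 2/11 <=> N > 4 / (2/11) = 22.
The smallest integer strictly greater than 22 is N = 23.
Check: g(23) = 4/23 = 4/23 < 2/11; g(22) = 2/11 >= 2/11. So N = 23.

23


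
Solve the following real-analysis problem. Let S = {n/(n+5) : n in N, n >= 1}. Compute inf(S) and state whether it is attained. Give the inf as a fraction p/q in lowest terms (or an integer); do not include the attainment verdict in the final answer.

Analysis:
- Values: 1/6, 2/7, 3/8, 4/9, ... strictly increasing.
- Minimum is 1/6 (n=1); inf = 1/6 (attained).
- n/(n+5) = 1 - 5/(n+5) -> 1 from below as n -> infinity, and never equals 1.
- So sup = 1 (not attained).
Conclusion: inf(S) = 1/6, attained in S.

1/6


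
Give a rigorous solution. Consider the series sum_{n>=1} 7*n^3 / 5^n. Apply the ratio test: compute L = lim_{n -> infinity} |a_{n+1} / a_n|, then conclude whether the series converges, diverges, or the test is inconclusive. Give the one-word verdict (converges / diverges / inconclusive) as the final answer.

Let a_n denote the general term. Form the ratio a_{n+1}/a_n and simplify:
a_{n+1}/a_n = (n + 1)^3/(5*n^3)
Take the limit as n -> infinity: L = 1/5.
Since L = 1/5 < 1, the ratio test implies the series converges.

converges


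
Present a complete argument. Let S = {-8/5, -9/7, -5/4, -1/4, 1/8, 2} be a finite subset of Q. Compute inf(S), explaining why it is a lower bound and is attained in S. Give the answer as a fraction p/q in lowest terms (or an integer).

S is finite, so inf(S) = min(S).
Sorted increasing:
-8/5, -9/7, -5/4, -1/4, 1/8, 2
The extremum is -8/5.
For every x in S, x >= -8/5. And -8/5 is in S, so it is attained.
Therefore inf(S) = -8/5.

-8/5


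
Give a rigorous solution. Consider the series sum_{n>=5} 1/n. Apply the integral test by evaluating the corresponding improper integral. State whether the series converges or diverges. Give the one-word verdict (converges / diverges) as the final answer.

Let f(x) = 1/x. Then f is positive, continuous, and decreasing on [5, infinity), so the integral test applies.
Compute the improper integral int_{5}^infinity f(x) dx:
  antiderivative F(x) = log(x).
  As x -> infinity, log(x) -> infinity.
  So int = infinity - log(5) = infinity. By the integral test, the series diverges.

diverges


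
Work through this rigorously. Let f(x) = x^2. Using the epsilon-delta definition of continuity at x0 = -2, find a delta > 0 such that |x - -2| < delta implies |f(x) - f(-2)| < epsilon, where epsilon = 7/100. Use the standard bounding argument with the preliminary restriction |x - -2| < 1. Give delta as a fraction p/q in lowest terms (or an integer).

Factor: |x^2 - (-2)^2| = |x - -2| * |x + -2|.
Impose |x - -2| < 1 first. Then |x + -2| = |(x - -2) + 2*(-2)| <= |x - -2| + 2*|-2| < 1 + 4 = 5.
So |x^2 - (-2)^2| < delta * 5.
We need delta * 5 <= 7/100, i.e. delta <= 7/100/5 = 7/500.
Since 7/500 < 1, this is tighter than 1; take delta = 7/500.
So delta = 7/500 works.

7/500


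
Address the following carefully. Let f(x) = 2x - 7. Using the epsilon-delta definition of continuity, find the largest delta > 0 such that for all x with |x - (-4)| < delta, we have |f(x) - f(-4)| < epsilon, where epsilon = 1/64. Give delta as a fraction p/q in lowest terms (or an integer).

We compute f(-4) = 2*(-4) - 7 = -15.
|f(x) - f(-4)| = |2x - 7 - (-15)| = |2(x - (-4))| = 2|x - (-4)|.
We need 2|x - (-4)| < 1/64, i.e. |x - (-4)| < 1/64 / 2 = 1/128.
So any delta <= 1/128 works. Conversely, if delta > 1/128, then x = -4 + 1/128 satisfies |x - (-4)| = 1/128 < delta but |f(x) - f(-4)| = 2 * 1/128 = 1/64, which is not < 1/64; so no larger delta works.
Hence the largest such delta is 1/128.

1/128


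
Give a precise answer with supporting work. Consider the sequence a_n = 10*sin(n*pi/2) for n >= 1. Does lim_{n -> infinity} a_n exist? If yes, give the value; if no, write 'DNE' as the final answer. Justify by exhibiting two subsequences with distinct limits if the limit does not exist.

Examine the behaviour of a_n along subsequences.
a_{4k+1} = 10*sin(pi/2 + 2k*pi) = 10 -> 10. a_{4k+3} = 10*sin(3pi/2 + 2k*pi) = -10 -> -10.
Since these two subsequential limits are 10 and -10, distinct, the full sequence cannot converge (a convergent sequence has all subsequences tending to the same limit). So lim a_n does not exist.

DNE


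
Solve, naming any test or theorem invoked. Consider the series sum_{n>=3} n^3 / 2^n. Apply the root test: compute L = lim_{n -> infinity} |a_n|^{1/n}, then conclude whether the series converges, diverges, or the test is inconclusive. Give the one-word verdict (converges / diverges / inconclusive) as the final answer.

Let a_n denote the general term. Form |a_n|^(1/n) and simplify:
|a_n|^(1/n) = n^(3/n)/2
Take the limit as n -> infinity: L = 1/2.
Since L = 1/2 < 1, the root test implies convergence.

converges


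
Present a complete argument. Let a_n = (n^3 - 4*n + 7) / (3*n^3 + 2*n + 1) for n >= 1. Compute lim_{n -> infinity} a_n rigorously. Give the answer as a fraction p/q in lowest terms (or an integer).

Divide numerator and denominator by n^3, the highest power:
numerator / n^3 = 1 - 4/n^2 + 7/n^3
denominator / n^3 = 3 + 2/n^2 + n^(-3)
As n -> infinity, all terms of the form c/n^k (k >= 1) tend to 0.
So numerator / n^3 -> 1 and denominator / n^3 -> 3.
Therefore lim a_n = 1/3.

1/3


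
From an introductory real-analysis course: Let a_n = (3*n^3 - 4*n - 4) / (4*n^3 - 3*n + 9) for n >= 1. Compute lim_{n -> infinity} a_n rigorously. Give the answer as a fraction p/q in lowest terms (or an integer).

Divide numerator and denominator by n^3, the highest power:
numerator / n^3 = 3 - 4/n^2 - 4/n^3
denominator / n^3 = 4 - 3/n^2 + 9/n^3
As n -> infinity, all terms of the form c/n^k (k >= 1) tend to 0.
So numerator / n^3 -> 3 and denominator / n^3 -> 4.
Therefore lim a_n = 3/4.

3/4


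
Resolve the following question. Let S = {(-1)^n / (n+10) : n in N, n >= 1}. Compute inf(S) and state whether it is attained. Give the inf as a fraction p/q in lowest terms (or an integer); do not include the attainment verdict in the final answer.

Analysis:
- Values: -1/11, 1/12, -1/13, 1/14, -1/15, ...
- Positive terms (even n): 1/(2+10), 1/(4+10), ... decreasing -> max = 1/12 (n=2).
- Negative terms (odd n): -1/(1+10), -1/(3+10), ... increasing -> min = -1/11 (n=1).
- So sup = 1/12 (attained at n=2); inf = -1/11 (attained at n=1).
Conclusion: inf(S) = -1/11, attained in S.

-1/11


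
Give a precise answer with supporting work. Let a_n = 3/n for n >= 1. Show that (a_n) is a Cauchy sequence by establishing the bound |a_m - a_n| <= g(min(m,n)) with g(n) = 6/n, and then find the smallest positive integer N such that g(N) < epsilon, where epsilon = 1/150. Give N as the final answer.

For any m, n >= 1, by the triangle inequality:
|a_m - a_n| = |3/m - 3/n| <= 3*1/m + 3*1/n <= 6/min(m,n).
So g(n) = 6/n bounds the Cauchy difference. Since g(n) -> 0, (a_n) is Cauchy.
Now solve g(N) < 1/150: 6/N < 1/150 <=> N > 6 / (1/150) = 900.
The smallest integer strictly greater than 900 is N = 901.
Check: g(901) = 6/901 = 6/901 < 1/150; g(900) = 1/150 >= 1/150. So N = 901.

901


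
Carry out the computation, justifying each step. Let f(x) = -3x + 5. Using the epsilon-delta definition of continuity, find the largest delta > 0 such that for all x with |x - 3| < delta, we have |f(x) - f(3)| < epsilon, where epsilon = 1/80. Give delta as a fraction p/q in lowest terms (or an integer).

We compute f(3) = -3*(3) + 5 = -4.
|f(x) - f(3)| = |-3x + 5 - (-4)| = |-3(x - 3)| = 3|x - 3|.
We need 3|x - 3| < 1/80, i.e. |x - 3| < 1/80 / 3 = 1/240.
So any delta <= 1/240 works. Conversely, if delta > 1/240, then x = 3 + 1/240 satisfies |x - 3| = 1/240 < delta but |f(x) - f(3)| = 3 * 1/240 = 1/80, which is not < 1/80; so no larger delta works.
Hence the largest such delta is 1/240.

1/240


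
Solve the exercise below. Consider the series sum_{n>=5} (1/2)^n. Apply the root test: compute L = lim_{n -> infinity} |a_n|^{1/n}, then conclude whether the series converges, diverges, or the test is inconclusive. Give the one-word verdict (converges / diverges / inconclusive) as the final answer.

Let a_n denote the general term. Form |a_n|^(1/n) and simplify:
|a_n|^(1/n) = 1/2
Take the limit as n -> infinity: L = 1/2.
Since L = 1/2 < 1, the root test implies convergence.

converges


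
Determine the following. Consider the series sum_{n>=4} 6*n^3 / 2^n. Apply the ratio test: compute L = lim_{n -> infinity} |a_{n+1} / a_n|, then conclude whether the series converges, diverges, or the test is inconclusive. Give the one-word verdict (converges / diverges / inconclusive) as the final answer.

Let a_n denote the general term. Form the ratio a_{n+1}/a_n and simplify:
a_{n+1}/a_n = (n + 1)^3/(2*n^3)
Take the limit as n -> infinity: L = 1/2.
Since L = 1/2 < 1, the ratio test implies the series converges.

converges


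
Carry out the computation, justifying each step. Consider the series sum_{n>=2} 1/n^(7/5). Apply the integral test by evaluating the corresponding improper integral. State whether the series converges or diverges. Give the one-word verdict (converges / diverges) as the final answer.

Let f(x) = x^(-7/5). Then f is positive, continuous, and decreasing on [2, infinity), so the integral test applies.
Compute the improper integral int_{2}^infinity f(x) dx:
  antiderivative F(x) = -5/(2*x^(2/5)).
  As x -> infinity, F(x) -> 0 (since p = 7/5 > 1).
  So int = F(infinity) - F(2) = 0 - (-5*2^(3/5)/4) = 5*2^(3/5)/4.
  Finite, so by the integral test, the series converges.

converges


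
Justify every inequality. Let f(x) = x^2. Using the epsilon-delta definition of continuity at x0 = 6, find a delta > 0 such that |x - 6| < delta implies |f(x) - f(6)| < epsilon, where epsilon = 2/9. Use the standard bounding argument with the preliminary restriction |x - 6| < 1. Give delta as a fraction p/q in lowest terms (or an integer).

Factor: |x^2 - (6)^2| = |x - 6| * |x + 6|.
Impose |x - 6| < 1 first. Then |x + 6| = |(x - 6) + 2*(6)| <= |x - 6| + 2*|6| < 1 + 12 = 13.
So |x^2 - (6)^2| < delta * 13.
We need delta * 13 <= 2/9, i.e. delta <= 2/9/13 = 2/117.
Since 2/117 < 1, this is tighter than 1; take delta = 2/117.
So delta = 2/117 works.

2/117


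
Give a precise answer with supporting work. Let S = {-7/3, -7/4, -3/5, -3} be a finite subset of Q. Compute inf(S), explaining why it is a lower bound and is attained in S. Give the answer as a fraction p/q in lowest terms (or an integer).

S is finite, so inf(S) = min(S).
Sorted increasing:
-3, -7/3, -7/4, -3/5
The extremum is -3.
For every x in S, x >= -3. And -3 is in S, so it is attained.
Therefore inf(S) = -3.

-3


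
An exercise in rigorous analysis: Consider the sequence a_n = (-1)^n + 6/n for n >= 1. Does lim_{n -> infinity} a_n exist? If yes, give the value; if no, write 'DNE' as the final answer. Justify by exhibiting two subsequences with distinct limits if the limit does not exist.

Examine the behaviour of a_n along subsequences.
a_{2k} = 1 + 6/(2k) -> 1. a_{2k+1} = -1 + 6/(2k+1) -> -1.
Since these two subsequential limits are 1 and -1, distinct, the full sequence cannot converge (a convergent sequence has all subsequences tending to the same limit). So lim a_n does not exist.

DNE


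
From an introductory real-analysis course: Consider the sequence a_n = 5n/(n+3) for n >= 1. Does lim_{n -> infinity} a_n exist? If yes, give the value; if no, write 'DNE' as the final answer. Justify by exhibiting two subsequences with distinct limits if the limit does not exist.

Examine the behaviour of a_n along subsequences.
Even-n subsequence a_{2k} = 5(2k)/(2k+3) -> 5. Odd-n subsequence a_{2k+1} = 5(2k+1)/(2k+4) -> 5. Both tend to 5, which suggests the limit is 5; verify directly.
|a_n - 5| = |5n - 5(n+3)| / (n+3) = 15/(n+3) < 15/n for every n >= 1.
Given epsilon > 0, choose a positive integer N > 15/epsilon. Then for all n >= N, |a_n - 5| < 15/n <= 15/N < epsilon.
So by the definition of the limit, lim a_n exists and equals 5.

5


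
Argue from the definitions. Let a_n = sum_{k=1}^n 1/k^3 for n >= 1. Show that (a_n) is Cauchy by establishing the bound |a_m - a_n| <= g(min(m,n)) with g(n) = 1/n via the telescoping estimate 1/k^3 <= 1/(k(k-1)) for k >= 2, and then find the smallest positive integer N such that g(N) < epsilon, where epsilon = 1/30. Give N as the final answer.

For m > n >= 1: |a_m - a_n| = sum_{k=n+1}^m 1/k^3.
Use 1/k^3 <= 1/(k(k-1)) = 1/(k-1) - 1/k for k >= 2 (which holds since k^3 >= k^2 >= k(k-1) for k >= 2):
sum_{k=n+1}^m 1/k^3 <= sum_{k=n+1}^m (1/(k-1) - 1/k) = 1/n - 1/m <= 1/n.
By symmetry the same bound holds with n,m swapped, so |a_m - a_n| <= 1/min(m,n) = g(min(m,n)). Since g(n) -> 0, (a_n) is Cauchy.
Now solve g(N) < 1/30: 1/N < 1/30 <=> N > 1/(1/30) = 30.
The smallest integer strictly greater than 30 is N = 31.
Check: g(31) = 1/31 < 1/30; g(30) = 1/30 >= 1/30. So N = 31.

31


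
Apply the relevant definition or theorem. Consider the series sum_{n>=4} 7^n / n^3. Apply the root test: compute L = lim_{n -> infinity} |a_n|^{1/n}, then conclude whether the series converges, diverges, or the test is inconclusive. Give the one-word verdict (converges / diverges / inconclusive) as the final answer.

Let a_n denote the general term. Form |a_n|^(1/n) and simplify:
|a_n|^(1/n) = 7/n^(3/n)
Take the limit as n -> infinity: L = 7.
Since L = 7 > 1, the root test implies divergence.

diverges


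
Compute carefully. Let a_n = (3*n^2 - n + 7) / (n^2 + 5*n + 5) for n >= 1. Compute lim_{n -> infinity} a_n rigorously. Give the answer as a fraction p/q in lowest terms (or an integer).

Divide numerator and denominator by n^2, the highest power:
numerator / n^2 = 3 - 1/n + 7/n^2
denominator / n^2 = 1 + 5/n + 5/n^2
As n -> infinity, all terms of the form c/n^k (k >= 1) tend to 0.
So numerator / n^2 -> 3 and denominator / n^2 -> 1.
Therefore lim a_n = 3.

3


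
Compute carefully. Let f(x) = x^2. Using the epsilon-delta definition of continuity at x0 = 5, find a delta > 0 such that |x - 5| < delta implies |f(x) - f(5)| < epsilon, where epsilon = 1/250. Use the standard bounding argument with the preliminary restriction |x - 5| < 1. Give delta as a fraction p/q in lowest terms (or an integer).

Factor: |x^2 - (5)^2| = |x - 5| * |x + 5|.
Impose |x - 5| < 1 first. Then |x + 5| = |(x - 5) + 2*(5)| <= |x - 5| + 2*|5| < 1 + 10 = 11.
So |x^2 - (5)^2| < delta * 11.
We need delta * 11 <= 1/250, i.e. delta <= 1/250/11 = 1/2750.
Since 1/2750 < 1, this is tighter than 1; take delta = 1/2750.
So delta = 1/2750 works.

1/2750


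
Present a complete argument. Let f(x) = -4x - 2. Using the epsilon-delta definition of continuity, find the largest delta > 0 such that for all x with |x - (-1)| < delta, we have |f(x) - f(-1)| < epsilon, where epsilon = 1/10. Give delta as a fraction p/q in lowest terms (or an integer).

We compute f(-1) = -4*(-1) - 2 = 2.
|f(x) - f(-1)| = |-4x - 2 - (2)| = |-4(x - (-1))| = 4|x - (-1)|.
We need 4|x - (-1)| < 1/10, i.e. |x - (-1)| < 1/10 / 4 = 1/40.
So any delta <= 1/40 works. Conversely, if delta > 1/40, then x = -1 + 1/40 satisfies |x - (-1)| = 1/40 < delta but |f(x) - f(-1)| = 4 * 1/40 = 1/10, which is not < 1/10; so no larger delta works.
Hence the largest such delta is 1/40.

1/40


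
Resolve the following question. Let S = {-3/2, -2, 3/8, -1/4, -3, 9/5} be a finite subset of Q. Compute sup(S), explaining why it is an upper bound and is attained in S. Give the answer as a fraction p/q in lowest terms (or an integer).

S is finite, so sup(S) = max(S).
Sorted decreasing:
9/5, 3/8, -1/4, -3/2, -2, -3
The extremum is 9/5.
For every x in S, x <= 9/5. And 9/5 is in S, so it is attained.
Therefore sup(S) = 9/5.

9/5


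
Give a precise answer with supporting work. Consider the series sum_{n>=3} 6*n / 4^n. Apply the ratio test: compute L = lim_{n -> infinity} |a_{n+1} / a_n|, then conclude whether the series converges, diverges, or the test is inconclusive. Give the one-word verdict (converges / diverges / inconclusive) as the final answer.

Let a_n denote the general term. Form the ratio a_{n+1}/a_n and simplify:
a_{n+1}/a_n = (n + 1)/(4*n)
Take the limit as n -> infinity: L = 1/4.
Since L = 1/4 < 1, the ratio test implies the series converges.

converges


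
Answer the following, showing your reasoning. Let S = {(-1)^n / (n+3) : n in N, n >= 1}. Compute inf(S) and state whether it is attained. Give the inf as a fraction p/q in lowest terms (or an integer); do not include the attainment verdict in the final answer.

Analysis:
- Values: -1/4, 1/5, -1/6, 1/7, -1/8, ...
- Positive terms (even n): 1/(2+3), 1/(4+3), ... decreasing -> max = 1/5 (n=2).
- Negative terms (odd n): -1/(1+3), -1/(3+3), ... increasing -> min = -1/4 (n=1).
- So sup = 1/5 (attained at n=2); inf = -1/4 (attained at n=1).
Conclusion: inf(S) = -1/4, attained in S.

-1/4


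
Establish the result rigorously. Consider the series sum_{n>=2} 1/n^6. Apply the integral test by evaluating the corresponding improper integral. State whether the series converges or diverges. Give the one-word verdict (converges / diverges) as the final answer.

Let f(x) = x^(-6). Then f is positive, continuous, and decreasing on [2, infinity), so the integral test applies.
Compute the improper integral int_{2}^infinity f(x) dx:
  antiderivative F(x) = -1/(5*x^5).
  As x -> infinity, F(x) -> 0 (since p = 6 > 1).
  So int = F(infinity) - F(2) = 0 - (-1/160) = 1/160.
  Finite, so by the integral test, the series converges.

converges


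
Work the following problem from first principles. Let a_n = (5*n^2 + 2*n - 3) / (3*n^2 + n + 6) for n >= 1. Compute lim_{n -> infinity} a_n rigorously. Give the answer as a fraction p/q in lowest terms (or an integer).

Divide numerator and denominator by n^2, the highest power:
numerator / n^2 = 5 + 2/n - 3/n^2
denominator / n^2 = 3 + 1/n + 6/n^2
As n -> infinity, all terms of the form c/n^k (k >= 1) tend to 0.
So numerator / n^2 -> 5 and denominator / n^2 -> 3.
Therefore lim a_n = 5/3.

5/3


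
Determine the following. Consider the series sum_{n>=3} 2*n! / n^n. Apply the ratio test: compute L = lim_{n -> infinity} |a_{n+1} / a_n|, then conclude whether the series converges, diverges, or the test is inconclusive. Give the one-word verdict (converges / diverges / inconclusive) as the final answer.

Let a_n denote the general term. Form the ratio a_{n+1}/a_n and simplify:
a_{n+1}/a_n = (n/(n + 1))^n
Take the limit as n -> infinity: L = exp(-1).
Since L = exp(-1) < 1, the ratio test implies the series converges.

converges


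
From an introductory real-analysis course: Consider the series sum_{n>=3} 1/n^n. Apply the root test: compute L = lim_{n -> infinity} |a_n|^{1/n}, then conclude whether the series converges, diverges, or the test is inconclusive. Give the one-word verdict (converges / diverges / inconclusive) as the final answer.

Let a_n denote the general term. Form |a_n|^(1/n) and simplify:
|a_n|^(1/n) = 1/n
Take the limit as n -> infinity: L = 0.
Since L = 0 < 1, the root test implies convergence.

converges


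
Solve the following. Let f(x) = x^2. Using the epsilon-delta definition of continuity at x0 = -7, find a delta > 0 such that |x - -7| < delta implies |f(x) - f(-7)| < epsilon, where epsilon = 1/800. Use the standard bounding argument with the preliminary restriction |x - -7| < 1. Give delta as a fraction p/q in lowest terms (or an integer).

Factor: |x^2 - (-7)^2| = |x - -7| * |x + -7|.
Impose |x - -7| < 1 first. Then |x + -7| = |(x - -7) + 2*(-7)| <= |x - -7| + 2*|-7| < 1 + 14 = 15.
So |x^2 - (-7)^2| < delta * 15.
We need delta * 15 <= 1/800, i.e. delta <= 1/800/15 = 1/12000.
Since 1/12000 < 1, this is tighter than 1; take delta = 1/12000.
So delta = 1/12000 works.

1/12000


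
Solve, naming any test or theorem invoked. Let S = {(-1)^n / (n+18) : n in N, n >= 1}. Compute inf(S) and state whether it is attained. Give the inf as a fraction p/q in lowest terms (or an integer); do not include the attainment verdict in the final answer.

Analysis:
- Values: -1/19, 1/20, -1/21, 1/22, -1/23, ...
- Positive terms (even n): 1/(2+18), 1/(4+18), ... decreasing -> max = 1/20 (n=2).
- Negative terms (odd n): -1/(1+18), -1/(3+18), ... increasing -> min = -1/19 (n=1).
- So sup = 1/20 (attained at n=2); inf = -1/19 (attained at n=1).
Conclusion: inf(S) = -1/19, attained in S.

-1/19


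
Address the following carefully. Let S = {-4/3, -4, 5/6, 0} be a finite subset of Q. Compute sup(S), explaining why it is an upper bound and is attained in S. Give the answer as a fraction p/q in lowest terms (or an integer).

S is finite, so sup(S) = max(S).
Sorted decreasing:
5/6, 0, -4/3, -4
The extremum is 5/6.
For every x in S, x <= 5/6. And 5/6 is in S, so it is attained.
Therefore sup(S) = 5/6.

5/6


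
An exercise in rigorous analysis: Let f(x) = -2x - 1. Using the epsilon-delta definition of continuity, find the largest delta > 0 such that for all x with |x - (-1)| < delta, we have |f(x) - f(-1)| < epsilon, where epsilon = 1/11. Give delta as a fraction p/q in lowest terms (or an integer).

We compute f(-1) = -2*(-1) - 1 = 1.
|f(x) - f(-1)| = |-2x - 1 - (1)| = |-2(x - (-1))| = 2|x - (-1)|.
We need 2|x - (-1)| < 1/11, i.e. |x - (-1)| < 1/11 / 2 = 1/22.
So any delta <= 1/22 works. Conversely, if delta > 1/22, then x = -1 + 1/22 satisfies |x - (-1)| = 1/22 < delta but |f(x) - f(-1)| = 2 * 1/22 = 1/11, which is not < 1/11; so no larger delta works.
Hence the largest such delta is 1/22.

1/22


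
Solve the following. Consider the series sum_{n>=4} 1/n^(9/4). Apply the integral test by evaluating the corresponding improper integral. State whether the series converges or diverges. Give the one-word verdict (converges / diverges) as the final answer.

Let f(x) = x^(-9/4). Then f is positive, continuous, and decreasing on [4, infinity), so the integral test applies.
Compute the improper integral int_{4}^infinity f(x) dx:
  antiderivative F(x) = -4/(5*x^(5/4)).
  As x -> infinity, F(x) -> 0 (since p = 9/4 > 1).
  So int = F(infinity) - F(4) = 0 - (-sqrt(2)/10) = sqrt(2)/10.
  Finite, so by the integral test, the series converges.

converges
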